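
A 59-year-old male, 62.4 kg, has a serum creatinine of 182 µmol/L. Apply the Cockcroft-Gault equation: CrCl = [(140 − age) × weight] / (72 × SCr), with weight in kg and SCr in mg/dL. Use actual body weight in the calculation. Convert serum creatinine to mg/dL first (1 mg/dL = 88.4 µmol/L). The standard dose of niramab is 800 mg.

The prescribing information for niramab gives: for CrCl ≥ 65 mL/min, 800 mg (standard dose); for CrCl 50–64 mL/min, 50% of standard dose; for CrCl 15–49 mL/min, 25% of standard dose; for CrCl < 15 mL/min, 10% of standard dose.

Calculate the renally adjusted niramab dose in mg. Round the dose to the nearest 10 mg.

200 mg

SCr = 182 / 88.4 = 2.059 mg/dL
CrCl = (140 − 59) × 62.4 / (72 × 2.059) = 5054.4 / 148.25 ≈ 34.1 mL/min
CrCl ≈ 34 mL/min → bracket 15–49 mL/min.
25% of 800 mg = 200 mg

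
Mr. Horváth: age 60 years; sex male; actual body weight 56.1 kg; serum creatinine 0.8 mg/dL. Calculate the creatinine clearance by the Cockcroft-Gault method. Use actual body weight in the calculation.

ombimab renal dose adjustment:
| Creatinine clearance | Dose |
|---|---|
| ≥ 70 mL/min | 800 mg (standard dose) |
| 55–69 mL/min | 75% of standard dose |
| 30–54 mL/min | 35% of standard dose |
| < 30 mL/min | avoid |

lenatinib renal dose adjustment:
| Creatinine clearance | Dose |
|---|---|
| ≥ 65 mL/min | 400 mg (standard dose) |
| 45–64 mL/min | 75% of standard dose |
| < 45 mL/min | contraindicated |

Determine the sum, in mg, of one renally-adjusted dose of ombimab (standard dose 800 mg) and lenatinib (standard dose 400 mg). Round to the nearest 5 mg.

1200 mg

CrCl = (140 − 60) × 56.1 / (72 × 0.8) = 4488.0 / 57.60 ≈ 77.9 mL/min
CrCl ≈ 78 mL/min.
ombimab: ≥ 70 mL/min → 100% of 800 mg = 800 mg.
lenatinib: ≥ 65 mL/min → 100% of 400 mg = 400 mg.
Total = 800 + 400 = 1200 mg.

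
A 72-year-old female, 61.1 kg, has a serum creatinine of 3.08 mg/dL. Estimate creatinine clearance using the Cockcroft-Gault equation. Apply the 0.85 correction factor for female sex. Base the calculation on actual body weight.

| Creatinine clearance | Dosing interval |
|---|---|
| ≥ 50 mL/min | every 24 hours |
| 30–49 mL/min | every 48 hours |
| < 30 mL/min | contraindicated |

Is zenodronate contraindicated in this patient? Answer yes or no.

yes

CrCl = (140 − 72) × 61.1 / (72 × 3.08) × 0.85 = 4154.8 / 221.76 × 0.85 ≈ 15.9 mL/min
CrCl ≈ 16 mL/min, which is < 30 mL/min.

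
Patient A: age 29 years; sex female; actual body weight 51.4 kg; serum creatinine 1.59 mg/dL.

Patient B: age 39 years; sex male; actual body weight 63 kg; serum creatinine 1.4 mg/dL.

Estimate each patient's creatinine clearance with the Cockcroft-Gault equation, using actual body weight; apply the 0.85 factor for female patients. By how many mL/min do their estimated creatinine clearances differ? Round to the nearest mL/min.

Patient A: CrCl = (140 − 29) × 51.4 / (72 × 1.59) × 0.85 = 5705.4 / 114.48 × 0.85 ≈ 42.4 mL/min
Patient B: CrCl = (140 − 39) × 63 / (72 × 1.4) = 6363.0 / 100.80 ≈ 63.1 mL/min
|42.4 − 63.1| = 20.7 mL/min

21 mL/min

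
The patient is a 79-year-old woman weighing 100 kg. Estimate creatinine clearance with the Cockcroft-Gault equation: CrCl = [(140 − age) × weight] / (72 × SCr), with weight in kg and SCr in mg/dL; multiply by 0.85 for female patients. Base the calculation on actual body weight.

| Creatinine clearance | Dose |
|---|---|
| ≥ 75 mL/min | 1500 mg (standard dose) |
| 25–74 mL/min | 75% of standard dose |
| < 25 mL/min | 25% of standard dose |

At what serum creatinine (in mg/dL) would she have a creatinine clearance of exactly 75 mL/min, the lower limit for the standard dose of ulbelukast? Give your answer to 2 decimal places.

0.96 mg/dL

Standard dose requires CrCl ≥ 75 mL/min.
Set (140 − 79) × 100 × 0.85 / (72 × SCr) = 75
SCr = (140 − 79) × 100 × 0.85 / (72 × 75) = 0.960 mg/dL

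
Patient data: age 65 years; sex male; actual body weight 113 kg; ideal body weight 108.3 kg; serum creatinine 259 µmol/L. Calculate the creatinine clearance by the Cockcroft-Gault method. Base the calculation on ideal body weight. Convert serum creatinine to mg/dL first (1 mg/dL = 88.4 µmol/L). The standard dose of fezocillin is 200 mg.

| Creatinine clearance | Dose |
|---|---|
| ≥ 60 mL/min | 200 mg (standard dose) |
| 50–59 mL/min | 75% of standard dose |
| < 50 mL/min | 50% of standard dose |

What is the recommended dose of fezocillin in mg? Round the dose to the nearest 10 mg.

SCr = 259 / 88.4 = 2.93 mg/dL
CrCl = (140 − 65) × 108.3 / (72 × 2.93) = 8122.5 / 210.96 ≈ 38.5 mL/min
CrCl ≈ 39 mL/min → bracket < 50 mL/min.
50% of 200 mg = 100 mg

100 mg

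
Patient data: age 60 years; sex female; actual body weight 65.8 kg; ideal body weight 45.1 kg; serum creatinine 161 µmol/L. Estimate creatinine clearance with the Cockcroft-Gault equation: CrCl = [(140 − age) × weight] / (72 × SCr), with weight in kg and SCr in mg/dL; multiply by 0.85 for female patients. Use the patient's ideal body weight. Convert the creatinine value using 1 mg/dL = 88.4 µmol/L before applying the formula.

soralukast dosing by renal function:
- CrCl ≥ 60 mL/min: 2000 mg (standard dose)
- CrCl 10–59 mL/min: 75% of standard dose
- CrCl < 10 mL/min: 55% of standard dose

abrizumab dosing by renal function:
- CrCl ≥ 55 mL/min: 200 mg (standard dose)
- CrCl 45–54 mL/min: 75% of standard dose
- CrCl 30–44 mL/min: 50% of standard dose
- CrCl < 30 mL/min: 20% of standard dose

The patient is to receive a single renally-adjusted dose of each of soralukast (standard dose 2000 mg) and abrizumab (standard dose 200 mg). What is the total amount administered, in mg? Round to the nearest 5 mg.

1540 mg

SCr = 161 / 88.4 = 1.821 mg/dL
CrCl = (140 − 60) × 45.1 / (72 × 1.821) × 0.85 = 3608.0 / 131.11 × 0.85 ≈ 23.4 mL/min
CrCl ≈ 23 mL/min.
soralukast: 10–59 mL/min → 75% of 2000 mg = 1500 mg.
abrizumab: < 30 mL/min → 20% of 200 mg = 40 mg.
Total = 1500 + 40 = 1540 mg.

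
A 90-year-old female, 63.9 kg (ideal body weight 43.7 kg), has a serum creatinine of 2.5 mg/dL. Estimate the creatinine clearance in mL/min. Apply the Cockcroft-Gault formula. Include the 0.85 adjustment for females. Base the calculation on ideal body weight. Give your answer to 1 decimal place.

10.3 mL/min

CrCl = (140 − 90) × 43.7 / (72 × 2.5) × 0.85 = 2185.0 / 180.00 × 0.85 ≈ 10.3 mL/min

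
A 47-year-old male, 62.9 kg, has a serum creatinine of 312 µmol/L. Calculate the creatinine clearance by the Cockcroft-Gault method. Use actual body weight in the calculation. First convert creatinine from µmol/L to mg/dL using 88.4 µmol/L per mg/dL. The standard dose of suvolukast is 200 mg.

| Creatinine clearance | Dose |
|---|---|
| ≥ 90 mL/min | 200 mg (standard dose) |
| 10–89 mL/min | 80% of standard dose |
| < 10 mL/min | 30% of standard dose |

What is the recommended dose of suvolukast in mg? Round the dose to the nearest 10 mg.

160 mg

SCr = 312 / 88.4 = 3.529 mg/dL
CrCl = (140 − 47) × 62.9 / (72 × 3.529) = 5849.7 / 254.09 ≈ 23.0 mL/min
CrCl ≈ 23 mL/min → bracket 10–89 mL/min.
80% of 200 mg = 160 mg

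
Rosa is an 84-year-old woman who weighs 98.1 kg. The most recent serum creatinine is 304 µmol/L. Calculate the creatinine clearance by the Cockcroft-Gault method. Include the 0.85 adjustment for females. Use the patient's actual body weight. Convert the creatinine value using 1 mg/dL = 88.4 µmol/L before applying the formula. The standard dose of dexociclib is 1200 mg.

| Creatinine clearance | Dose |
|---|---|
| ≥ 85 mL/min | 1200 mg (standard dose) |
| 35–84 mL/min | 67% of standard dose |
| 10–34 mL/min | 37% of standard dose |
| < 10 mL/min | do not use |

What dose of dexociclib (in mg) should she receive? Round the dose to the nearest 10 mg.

SCr = 304 / 88.4 = 3.439 mg/dL
CrCl = (140 − 84) × 98.1 / (72 × 3.439) × 0.85 = 5493.6 / 247.61 × 0.85 ≈ 18.9 mL/min
CrCl ≈ 19 mL/min → bracket 10–34 mL/min.
37% of 1200 mg = 444 mg → 440 mg

440 mg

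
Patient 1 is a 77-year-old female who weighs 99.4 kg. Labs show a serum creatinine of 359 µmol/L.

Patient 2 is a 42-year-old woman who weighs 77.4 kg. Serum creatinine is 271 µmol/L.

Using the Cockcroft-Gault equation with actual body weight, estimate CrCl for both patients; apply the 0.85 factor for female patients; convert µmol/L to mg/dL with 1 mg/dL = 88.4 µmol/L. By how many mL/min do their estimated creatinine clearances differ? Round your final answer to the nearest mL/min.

Patient 1: SCr = 359 / 88.4 = 4.061 mg/dL
Patient 1: CrCl = (140 − 77) × 99.4 / (72 × 4.061) × 0.85 = 6262.2 / 292.39 × 0.85 ≈ 18.2 mL/min
Patient 2: SCr = 271 / 88.4 = 3.066 mg/dL
Patient 2: CrCl = (140 − 42) × 77.4 / (72 × 3.066) × 0.85 = 7585.2 / 220.75 × 0.85 ≈ 29.2 mL/min
|18.2 − 29.2| = 11.0 mL/min

11 mL/min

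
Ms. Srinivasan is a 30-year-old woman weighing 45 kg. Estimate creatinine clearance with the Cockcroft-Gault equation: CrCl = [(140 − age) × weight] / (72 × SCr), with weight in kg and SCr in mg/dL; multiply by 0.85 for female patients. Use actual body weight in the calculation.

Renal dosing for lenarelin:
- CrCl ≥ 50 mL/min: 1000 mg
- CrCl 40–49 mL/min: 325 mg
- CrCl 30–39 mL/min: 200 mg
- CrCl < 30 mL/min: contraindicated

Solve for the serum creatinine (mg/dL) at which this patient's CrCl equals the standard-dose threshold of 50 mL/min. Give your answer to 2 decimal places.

Standard dose requires CrCl ≥ 50 mL/min.
Set (140 − 30) × 45 × 0.85 / (72 × SCr) = 50
SCr = (140 − 30) × 45 × 0.85 / (72 × 50) = 1.169 mg/dL

1.17 mg/dL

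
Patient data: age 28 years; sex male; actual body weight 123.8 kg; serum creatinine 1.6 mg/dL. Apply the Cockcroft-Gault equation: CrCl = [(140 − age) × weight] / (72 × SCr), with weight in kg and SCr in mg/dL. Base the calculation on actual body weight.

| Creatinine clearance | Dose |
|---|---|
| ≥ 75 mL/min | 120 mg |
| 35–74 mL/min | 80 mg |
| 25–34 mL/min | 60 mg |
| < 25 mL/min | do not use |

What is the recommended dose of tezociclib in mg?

CrCl = (140 − 28) × 123.8 / (72 × 1.6) = 13865.6 / 115.20 ≈ 120.4 mL/min
CrCl ≈ 120 mL/min → bracket ≥ 75 mL/min.
Dose for this bracket: 120 mg.

120 mg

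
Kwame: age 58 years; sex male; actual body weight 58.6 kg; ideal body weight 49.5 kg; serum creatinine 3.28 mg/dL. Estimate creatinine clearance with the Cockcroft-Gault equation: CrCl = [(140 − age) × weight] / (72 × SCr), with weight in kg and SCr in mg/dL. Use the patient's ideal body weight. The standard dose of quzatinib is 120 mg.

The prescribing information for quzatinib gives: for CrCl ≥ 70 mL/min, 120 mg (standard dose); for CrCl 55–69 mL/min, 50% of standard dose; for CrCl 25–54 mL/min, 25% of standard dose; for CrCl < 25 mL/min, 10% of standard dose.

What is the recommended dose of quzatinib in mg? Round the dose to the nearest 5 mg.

10 mg

CrCl = (140 − 58) × 49.5 / (72 × 3.28) = 4059.0 / 236.16 ≈ 17.2 mL/min
CrCl ≈ 17 mL/min → bracket < 25 mL/min.
10% of 120 mg = 12 mg → 10 mg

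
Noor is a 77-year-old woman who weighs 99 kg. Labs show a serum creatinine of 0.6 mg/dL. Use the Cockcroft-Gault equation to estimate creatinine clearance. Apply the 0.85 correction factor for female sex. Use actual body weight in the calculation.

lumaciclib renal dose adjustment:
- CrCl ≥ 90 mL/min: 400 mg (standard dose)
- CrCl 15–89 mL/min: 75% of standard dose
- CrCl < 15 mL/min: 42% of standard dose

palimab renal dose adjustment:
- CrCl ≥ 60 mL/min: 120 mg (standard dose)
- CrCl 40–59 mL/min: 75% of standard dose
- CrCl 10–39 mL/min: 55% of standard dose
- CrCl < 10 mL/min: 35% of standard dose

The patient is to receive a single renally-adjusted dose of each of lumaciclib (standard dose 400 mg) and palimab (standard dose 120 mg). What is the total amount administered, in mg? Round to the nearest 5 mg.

520 mg

CrCl = (140 − 77) × 99 / (72 × 0.6) × 0.85 = 6237.0 / 43.20 × 0.85 ≈ 122.7 mL/min
CrCl ≈ 123 mL/min.
lumaciclib: ≥ 90 mL/min → 100% of 400 mg = 400 mg.
palimab: ≥ 60 mL/min → 100% of 120 mg = 120 mg.
Total = 400 + 120 = 520 mg.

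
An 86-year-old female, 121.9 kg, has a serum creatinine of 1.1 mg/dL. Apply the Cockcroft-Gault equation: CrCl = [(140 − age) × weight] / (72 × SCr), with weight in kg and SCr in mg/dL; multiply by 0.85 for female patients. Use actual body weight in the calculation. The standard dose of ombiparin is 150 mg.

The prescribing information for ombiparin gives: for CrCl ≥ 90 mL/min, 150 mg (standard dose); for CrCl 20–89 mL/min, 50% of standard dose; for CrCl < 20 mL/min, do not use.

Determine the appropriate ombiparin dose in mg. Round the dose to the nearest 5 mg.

75 mg

CrCl = (140 − 86) × 121.9 / (72 × 1.1) × 0.85 = 6582.6 / 79.20 × 0.85 ≈ 70.6 mL/min
CrCl ≈ 71 mL/min → bracket 20–89 mL/min.
50% of 150 mg = 75 mg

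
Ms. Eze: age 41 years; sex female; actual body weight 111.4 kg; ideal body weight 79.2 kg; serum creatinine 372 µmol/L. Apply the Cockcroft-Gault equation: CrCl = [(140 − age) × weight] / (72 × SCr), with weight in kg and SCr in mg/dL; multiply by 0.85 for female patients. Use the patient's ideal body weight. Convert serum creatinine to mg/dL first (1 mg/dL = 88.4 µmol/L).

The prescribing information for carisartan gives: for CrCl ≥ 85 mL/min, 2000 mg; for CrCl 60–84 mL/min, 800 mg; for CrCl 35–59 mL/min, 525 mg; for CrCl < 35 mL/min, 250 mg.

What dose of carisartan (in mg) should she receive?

SCr = 372 / 88.4 = 4.208 mg/dL
CrCl = (140 − 41) × 79.2 / (72 × 4.208) × 0.85 = 7840.8 / 302.98 × 0.85 ≈ 22.0 mL/min
CrCl ≈ 22 mL/min → bracket < 35 mL/min.
Dose for this bracket: 250 mg.

250 mg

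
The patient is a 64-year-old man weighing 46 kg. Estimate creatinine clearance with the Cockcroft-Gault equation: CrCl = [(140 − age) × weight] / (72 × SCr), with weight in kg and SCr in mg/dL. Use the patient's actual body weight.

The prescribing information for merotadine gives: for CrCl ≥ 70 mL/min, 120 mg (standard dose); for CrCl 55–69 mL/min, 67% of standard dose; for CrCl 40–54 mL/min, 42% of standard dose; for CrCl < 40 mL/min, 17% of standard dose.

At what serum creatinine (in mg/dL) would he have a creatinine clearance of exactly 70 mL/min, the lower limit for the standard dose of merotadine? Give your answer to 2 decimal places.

Standard dose requires CrCl ≥ 70 mL/min.
Set (140 − 64) × 46 / (72 × SCr) = 70
SCr = (140 − 64) × 46 / (72 × 70) = 0.694 mg/dL

0.69 mg/dL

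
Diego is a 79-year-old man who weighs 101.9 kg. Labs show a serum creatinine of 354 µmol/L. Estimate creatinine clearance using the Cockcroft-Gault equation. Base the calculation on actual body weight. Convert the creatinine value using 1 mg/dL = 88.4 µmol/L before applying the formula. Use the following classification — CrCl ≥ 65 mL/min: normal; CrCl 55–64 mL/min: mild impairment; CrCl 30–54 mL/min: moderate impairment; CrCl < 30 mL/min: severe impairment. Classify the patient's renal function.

SCr = 354 / 88.4 = 4.005 mg/dL
CrCl = (140 − 79) × 101.9 / (72 × 4.005) = 6215.9 / 288.36 ≈ 21.6 mL/min
22 mL/min falls in the 'severe impairment' range.

severe impairment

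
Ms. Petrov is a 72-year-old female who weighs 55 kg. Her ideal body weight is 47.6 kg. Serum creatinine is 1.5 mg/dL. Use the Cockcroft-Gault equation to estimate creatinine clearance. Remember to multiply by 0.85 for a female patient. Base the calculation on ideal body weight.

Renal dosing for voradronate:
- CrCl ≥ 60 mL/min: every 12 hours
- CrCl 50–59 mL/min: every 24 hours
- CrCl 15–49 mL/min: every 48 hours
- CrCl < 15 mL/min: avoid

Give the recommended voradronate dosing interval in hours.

CrCl = (140 − 72) × 47.6 / (72 × 1.5) × 0.85 = 3236.8 / 108.00 × 0.85 ≈ 25.5 mL/min
CrCl ≈ 25 mL/min → bracket 15–49 mL/min → every 48 hours.

every 48 hours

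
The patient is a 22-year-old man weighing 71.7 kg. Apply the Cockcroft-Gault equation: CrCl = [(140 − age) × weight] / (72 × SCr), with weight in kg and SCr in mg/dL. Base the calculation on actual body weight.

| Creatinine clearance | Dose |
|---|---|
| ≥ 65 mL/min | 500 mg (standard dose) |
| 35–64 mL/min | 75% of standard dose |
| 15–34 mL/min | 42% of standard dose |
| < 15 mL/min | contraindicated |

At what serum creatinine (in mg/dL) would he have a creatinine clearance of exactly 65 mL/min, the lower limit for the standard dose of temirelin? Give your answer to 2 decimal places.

1.81 mg/dL

Standard dose requires CrCl ≥ 65 mL/min.
Set (140 − 22) × 71.7 / (72 × SCr) = 65
SCr = (140 − 22) × 71.7 / (72 × 65) = 1.808 mg/dL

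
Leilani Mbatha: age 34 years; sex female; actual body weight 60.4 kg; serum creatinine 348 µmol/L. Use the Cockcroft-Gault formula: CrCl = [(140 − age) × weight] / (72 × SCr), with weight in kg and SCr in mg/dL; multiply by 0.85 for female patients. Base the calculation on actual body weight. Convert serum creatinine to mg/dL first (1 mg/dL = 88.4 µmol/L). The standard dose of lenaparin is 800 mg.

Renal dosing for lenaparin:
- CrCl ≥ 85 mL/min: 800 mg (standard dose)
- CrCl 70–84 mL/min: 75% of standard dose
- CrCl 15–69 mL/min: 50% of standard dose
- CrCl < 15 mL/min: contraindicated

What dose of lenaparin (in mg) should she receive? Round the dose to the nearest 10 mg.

SCr = 348 / 88.4 = 3.937 mg/dL
CrCl = (140 − 34) × 60.4 / (72 × 3.937) × 0.85 = 6402.4 / 283.46 × 0.85 ≈ 19.2 mL/min
CrCl ≈ 19 mL/min → bracket 15–69 mL/min.
50% of 800 mg = 400 mg

400 mg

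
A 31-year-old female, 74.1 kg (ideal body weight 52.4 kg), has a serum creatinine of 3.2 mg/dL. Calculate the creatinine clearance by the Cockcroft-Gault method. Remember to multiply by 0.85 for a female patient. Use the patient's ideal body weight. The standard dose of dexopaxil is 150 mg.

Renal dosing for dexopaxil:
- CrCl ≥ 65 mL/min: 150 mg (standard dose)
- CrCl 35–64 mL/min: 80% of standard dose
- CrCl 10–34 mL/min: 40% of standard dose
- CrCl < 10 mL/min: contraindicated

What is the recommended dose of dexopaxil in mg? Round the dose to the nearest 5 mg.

CrCl = (140 − 31) × 52.4 / (72 × 3.2) × 0.85 = 5711.6 / 230.40 × 0.85 ≈ 21.1 mL/min
CrCl ≈ 21 mL/min → bracket 10–34 mL/min.
40% of 150 mg = 60 mg

60 mg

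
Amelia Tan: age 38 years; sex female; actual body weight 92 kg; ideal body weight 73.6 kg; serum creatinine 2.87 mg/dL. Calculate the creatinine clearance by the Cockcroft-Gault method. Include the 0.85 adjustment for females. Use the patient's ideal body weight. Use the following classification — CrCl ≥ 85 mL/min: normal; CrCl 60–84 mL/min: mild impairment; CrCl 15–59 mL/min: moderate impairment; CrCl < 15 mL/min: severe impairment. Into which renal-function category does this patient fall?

moderate impairment

CrCl = (140 − 38) × 73.6 / (72 × 2.87) × 0.85 = 7507.2 / 206.64 × 0.85 ≈ 30.9 mL/min
31 mL/min falls in the 'moderate impairment' range.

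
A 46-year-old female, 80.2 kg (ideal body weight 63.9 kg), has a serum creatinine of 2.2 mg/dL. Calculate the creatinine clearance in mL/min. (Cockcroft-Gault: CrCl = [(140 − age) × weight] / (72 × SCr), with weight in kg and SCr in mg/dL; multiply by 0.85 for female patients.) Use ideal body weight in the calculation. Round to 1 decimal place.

CrCl = (140 − 46) × 63.9 / (72 × 2.2) × 0.85 = 6006.6 / 158.40 × 0.85 ≈ 32.2 mL/min

32.2 mL/min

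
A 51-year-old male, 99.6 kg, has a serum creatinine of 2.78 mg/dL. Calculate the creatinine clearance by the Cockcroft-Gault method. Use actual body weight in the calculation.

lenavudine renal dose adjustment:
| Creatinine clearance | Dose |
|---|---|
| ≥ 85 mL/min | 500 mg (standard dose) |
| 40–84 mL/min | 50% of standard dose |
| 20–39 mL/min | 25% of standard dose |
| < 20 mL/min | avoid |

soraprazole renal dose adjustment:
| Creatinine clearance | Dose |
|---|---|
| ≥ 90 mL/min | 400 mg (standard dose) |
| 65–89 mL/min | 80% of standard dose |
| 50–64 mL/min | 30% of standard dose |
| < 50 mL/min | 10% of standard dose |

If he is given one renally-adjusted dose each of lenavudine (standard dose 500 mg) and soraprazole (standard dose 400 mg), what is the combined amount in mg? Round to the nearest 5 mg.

CrCl = (140 − 51) × 99.6 / (72 × 2.78) = 8864.4 / 200.16 ≈ 44.3 mL/min
CrCl ≈ 44 mL/min.
lenavudine: 40–84 mL/min → 50% of 500 mg = 250 mg.
soraprazole: < 50 mL/min → 10% of 400 mg = 40 mg.
Total = 250 + 40 = 290 mg.

290 mg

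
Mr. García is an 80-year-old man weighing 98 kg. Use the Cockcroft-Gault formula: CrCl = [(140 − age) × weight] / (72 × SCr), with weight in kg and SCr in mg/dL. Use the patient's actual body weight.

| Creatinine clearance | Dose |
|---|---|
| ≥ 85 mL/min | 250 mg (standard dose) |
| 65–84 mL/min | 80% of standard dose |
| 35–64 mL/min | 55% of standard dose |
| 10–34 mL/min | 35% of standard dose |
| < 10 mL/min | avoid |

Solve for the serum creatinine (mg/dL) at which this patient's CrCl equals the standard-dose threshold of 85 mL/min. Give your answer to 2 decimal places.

0.96 mg/dL

Standard dose requires CrCl ≥ 85 mL/min.
Set (140 − 80) × 98 / (72 × SCr) = 85
SCr = (140 − 80) × 98 / (72 × 85) = 0.961 mg/dL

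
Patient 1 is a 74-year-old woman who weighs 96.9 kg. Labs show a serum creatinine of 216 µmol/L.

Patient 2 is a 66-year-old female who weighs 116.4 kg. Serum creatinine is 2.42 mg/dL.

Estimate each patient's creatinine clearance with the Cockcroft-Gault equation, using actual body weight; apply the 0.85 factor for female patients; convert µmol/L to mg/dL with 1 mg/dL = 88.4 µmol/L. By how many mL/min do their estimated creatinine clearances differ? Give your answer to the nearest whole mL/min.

11 mL/min

Patient 1: SCr = 216 / 88.4 = 2.443 mg/dL
Patient 1: CrCl = (140 − 74) × 96.9 / (72 × 2.443) × 0.85 = 6395.4 / 175.90 × 0.85 ≈ 30.9 mL/min
Patient 2: CrCl = (140 − 66) × 116.4 / (72 × 2.42) × 0.85 = 8613.6 / 174.24 × 0.85 ≈ 42.0 mL/min
|30.9 − 42.0| = 11.1 mL/min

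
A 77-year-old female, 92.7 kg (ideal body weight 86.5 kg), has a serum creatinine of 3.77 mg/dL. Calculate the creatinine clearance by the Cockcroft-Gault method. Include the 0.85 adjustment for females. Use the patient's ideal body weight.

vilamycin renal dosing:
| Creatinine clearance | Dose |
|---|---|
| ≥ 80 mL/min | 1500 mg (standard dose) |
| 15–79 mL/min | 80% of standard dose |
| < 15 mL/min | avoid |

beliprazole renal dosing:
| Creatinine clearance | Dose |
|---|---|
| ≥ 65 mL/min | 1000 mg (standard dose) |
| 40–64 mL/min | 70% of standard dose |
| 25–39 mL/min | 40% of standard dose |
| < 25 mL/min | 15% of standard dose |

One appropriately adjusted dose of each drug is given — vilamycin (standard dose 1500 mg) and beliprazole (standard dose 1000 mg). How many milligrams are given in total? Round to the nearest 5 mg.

CrCl = (140 − 77) × 86.5 / (72 × 3.77) × 0.85 = 5449.5 / 271.44 × 0.85 ≈ 17.1 mL/min
CrCl ≈ 17 mL/min.
vilamycin: 15–79 mL/min → 80% of 1500 mg = 1200 mg.
beliprazole: < 25 mL/min → 15% of 1000 mg = 150 mg.
Total = 1200 + 150 = 1350 mg.

1350 mg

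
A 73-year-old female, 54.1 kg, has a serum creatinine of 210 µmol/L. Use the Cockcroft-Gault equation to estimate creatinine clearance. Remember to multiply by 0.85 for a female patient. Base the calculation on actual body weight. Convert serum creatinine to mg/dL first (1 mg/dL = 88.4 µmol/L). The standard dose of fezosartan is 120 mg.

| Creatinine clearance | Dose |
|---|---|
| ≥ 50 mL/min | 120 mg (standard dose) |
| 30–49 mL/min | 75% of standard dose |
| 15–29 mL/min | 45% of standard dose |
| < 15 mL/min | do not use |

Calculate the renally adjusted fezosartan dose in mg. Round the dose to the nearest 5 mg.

55 mg

SCr = 210 / 88.4 = 2.376 mg/dL
CrCl = (140 − 73) × 54.1 / (72 × 2.376) × 0.85 = 3624.7 / 171.07 × 0.85 ≈ 18.0 mL/min
CrCl ≈ 18 mL/min → bracket 15–29 mL/min.
45% of 120 mg = 54 mg → 55 mg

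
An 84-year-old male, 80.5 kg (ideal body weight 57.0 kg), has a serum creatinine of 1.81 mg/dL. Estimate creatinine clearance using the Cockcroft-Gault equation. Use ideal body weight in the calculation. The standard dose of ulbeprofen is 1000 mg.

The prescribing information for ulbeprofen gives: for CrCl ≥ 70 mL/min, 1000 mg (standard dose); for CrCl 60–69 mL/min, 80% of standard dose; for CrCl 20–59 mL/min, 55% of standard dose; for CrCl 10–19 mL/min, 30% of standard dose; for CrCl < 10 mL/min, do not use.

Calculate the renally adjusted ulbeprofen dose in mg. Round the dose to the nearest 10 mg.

550 mg

CrCl = (140 − 84) × 57 / (72 × 1.81) = 3192.0 / 130.32 ≈ 24.5 mL/min
CrCl ≈ 24 mL/min → bracket 20–59 mL/min.
55% of 1000 mg = 550 mg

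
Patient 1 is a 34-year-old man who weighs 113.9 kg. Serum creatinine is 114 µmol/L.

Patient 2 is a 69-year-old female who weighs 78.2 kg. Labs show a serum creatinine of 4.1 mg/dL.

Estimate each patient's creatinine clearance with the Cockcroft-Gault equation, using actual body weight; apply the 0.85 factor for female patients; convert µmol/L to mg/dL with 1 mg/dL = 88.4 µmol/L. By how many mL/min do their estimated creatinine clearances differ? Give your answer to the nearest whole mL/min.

114 mL/min

Patient 1: SCr = 114 / 88.4 = 1.29 mg/dL
Patient 1: CrCl = (140 − 34) × 113.9 / (72 × 1.29) = 12073.4 / 92.88 ≈ 130.0 mL/min
Patient 2: CrCl = (140 − 69) × 78.2 / (72 × 4.1) × 0.85 = 5552.2 / 295.20 × 0.85 ≈ 16.0 mL/min
|130.0 − 16.0| = 114.0 mL/min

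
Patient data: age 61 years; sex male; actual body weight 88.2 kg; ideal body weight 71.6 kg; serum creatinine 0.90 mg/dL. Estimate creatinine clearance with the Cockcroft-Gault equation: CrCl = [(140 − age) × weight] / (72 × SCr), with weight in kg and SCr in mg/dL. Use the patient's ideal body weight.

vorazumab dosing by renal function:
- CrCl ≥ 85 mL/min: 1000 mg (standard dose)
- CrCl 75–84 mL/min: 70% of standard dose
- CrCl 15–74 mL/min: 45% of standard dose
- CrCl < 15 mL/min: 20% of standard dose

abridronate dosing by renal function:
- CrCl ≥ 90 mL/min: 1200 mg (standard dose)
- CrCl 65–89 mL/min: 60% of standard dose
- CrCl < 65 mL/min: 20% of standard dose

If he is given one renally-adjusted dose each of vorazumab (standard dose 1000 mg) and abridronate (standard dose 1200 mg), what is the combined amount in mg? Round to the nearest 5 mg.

1720 mg

CrCl = (140 − 61) × 71.6 / (72 × 0.9) = 5656.4 / 64.80 ≈ 87.3 mL/min
CrCl ≈ 87 mL/min.
vorazumab: ≥ 85 mL/min → 100% of 1000 mg = 1000 mg.
abridronate: 65–89 mL/min → 60% of 1200 mg = 720 mg.
Total = 1000 + 720 = 1720 mg.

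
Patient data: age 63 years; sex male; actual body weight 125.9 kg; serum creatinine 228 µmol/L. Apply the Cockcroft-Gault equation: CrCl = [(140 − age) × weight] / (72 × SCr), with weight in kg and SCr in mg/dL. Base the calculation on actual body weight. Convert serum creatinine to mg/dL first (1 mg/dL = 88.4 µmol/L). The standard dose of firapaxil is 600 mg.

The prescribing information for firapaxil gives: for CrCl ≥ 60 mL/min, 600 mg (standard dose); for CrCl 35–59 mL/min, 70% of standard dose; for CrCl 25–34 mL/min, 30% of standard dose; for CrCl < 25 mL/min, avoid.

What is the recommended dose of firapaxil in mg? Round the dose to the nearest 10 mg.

420 mg

SCr = 228 / 88.4 = 2.579 mg/dL
CrCl = (140 − 63) × 125.9 / (72 × 2.579) = 9694.3 / 185.69 ≈ 52.2 mL/min
CrCl ≈ 52 mL/min → bracket 35–59 mL/min.
70% of 600 mg = 420 mg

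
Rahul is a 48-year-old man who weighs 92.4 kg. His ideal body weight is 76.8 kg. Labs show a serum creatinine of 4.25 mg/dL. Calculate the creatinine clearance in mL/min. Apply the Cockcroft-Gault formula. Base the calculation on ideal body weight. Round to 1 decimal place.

CrCl = (140 − 48) × 76.8 / (72 × 4.25) = 7065.6 / 306.00 ≈ 23.1 mL/min

23.1 mL/min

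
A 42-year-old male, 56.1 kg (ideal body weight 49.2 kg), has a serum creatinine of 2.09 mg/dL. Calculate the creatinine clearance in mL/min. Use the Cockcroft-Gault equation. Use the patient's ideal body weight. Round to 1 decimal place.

CrCl = (140 − 42) × 49.2 / (72 × 2.09) = 4821.6 / 150.48 ≈ 32.0 mL/min

32.0 mL/min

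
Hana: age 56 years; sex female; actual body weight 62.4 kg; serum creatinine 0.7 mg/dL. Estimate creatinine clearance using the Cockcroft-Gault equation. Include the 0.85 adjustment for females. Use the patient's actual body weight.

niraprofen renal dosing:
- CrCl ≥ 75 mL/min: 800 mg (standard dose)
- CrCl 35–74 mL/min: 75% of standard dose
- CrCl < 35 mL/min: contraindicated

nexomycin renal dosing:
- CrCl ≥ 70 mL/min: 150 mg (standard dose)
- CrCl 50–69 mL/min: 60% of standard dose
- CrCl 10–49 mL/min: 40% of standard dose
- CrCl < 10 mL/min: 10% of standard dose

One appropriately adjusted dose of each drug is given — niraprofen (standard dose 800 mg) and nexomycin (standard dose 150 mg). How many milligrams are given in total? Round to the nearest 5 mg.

950 mg

CrCl = (140 − 56) × 62.4 / (72 × 0.7) × 0.85 = 5241.6 / 50.40 × 0.85 ≈ 88.4 mL/min
CrCl ≈ 88 mL/min.
niraprofen: ≥ 75 mL/min → 100% of 800 mg = 800 mg.
nexomycin: ≥ 70 mL/min → 100% of 150 mg = 150 mg.
Total = 800 + 150 = 950 mg.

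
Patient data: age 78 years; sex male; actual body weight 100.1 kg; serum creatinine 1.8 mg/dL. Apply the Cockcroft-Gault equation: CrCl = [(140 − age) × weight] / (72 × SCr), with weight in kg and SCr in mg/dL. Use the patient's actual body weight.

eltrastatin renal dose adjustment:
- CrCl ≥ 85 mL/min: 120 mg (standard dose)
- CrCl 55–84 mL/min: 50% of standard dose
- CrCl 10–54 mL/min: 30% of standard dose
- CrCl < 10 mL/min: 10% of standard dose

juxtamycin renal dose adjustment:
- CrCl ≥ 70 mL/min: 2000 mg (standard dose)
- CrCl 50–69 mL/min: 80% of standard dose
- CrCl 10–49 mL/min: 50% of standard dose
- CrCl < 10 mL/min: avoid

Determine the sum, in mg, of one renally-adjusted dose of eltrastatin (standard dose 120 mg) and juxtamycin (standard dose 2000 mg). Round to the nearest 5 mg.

CrCl = (140 − 78) × 100.1 / (72 × 1.8) = 6206.2 / 129.60 ≈ 47.9 mL/min
CrCl ≈ 48 mL/min.
eltrastatin: 10–54 mL/min → 30% of 120 mg = 36 mg.
juxtamycin: 10–49 mL/min → 50% of 2000 mg = 1000 mg.
Total = 36 + 1000 = 1036 mg.

1035 mg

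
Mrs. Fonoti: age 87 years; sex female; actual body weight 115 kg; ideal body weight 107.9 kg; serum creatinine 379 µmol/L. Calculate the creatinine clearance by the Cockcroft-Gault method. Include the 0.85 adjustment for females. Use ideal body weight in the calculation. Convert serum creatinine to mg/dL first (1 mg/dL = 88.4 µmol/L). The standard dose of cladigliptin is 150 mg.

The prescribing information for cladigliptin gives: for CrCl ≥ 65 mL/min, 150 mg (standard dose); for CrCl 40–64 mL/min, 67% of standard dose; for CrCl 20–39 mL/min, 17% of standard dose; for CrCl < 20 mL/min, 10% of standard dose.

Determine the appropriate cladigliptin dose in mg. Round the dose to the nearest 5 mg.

15 mg

SCr = 379 / 88.4 = 4.287 mg/dL
CrCl = (140 − 87) × 107.9 / (72 × 4.287) × 0.85 = 5718.7 / 308.66 × 0.85 ≈ 15.7 mL/min
CrCl ≈ 16 mL/min → bracket < 20 mL/min.
10% of 150 mg = 15 mg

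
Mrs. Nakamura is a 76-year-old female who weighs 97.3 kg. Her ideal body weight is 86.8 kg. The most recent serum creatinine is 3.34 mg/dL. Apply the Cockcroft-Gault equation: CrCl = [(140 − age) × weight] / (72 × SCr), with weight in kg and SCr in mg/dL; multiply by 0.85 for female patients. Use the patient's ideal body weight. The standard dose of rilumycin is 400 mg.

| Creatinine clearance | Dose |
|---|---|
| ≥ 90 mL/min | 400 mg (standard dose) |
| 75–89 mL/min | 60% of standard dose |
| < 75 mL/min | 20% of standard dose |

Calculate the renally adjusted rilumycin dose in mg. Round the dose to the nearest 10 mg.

CrCl = (140 − 76) × 86.8 / (72 × 3.34) × 0.85 = 5555.2 / 240.48 × 0.85 ≈ 19.6 mL/min
CrCl ≈ 20 mL/min → bracket < 75 mL/min.
20% of 400 mg = 80 mg

80 mg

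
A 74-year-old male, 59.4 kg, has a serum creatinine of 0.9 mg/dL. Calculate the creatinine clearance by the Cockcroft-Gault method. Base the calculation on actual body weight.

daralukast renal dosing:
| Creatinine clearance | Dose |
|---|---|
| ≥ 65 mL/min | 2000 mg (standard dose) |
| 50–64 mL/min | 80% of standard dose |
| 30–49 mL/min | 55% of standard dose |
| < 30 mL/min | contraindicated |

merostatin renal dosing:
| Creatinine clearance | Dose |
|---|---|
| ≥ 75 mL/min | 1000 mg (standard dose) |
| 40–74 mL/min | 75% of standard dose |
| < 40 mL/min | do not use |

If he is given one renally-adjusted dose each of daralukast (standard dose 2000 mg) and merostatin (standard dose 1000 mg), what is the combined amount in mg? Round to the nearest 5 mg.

2350 mg

CrCl = (140 − 74) × 59.4 / (72 × 0.9) = 3920.4 / 64.80 ≈ 60.5 mL/min
CrCl ≈ 61 mL/min.
daralukast: 50–64 mL/min → 80% of 2000 mg = 1600 mg.
merostatin: 40–74 mL/min → 75% of 1000 mg = 750 mg.
Total = 1600 + 750 = 2350 mg.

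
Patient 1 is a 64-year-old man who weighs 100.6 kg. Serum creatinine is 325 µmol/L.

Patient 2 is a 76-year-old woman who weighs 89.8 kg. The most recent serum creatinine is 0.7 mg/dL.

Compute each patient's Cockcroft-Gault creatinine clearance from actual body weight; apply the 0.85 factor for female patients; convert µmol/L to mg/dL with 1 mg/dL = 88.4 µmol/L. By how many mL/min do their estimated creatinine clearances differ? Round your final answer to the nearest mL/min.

68 mL/min

Patient 1: SCr = 325 / 88.4 = 3.676 mg/dL
Patient 1: CrCl = (140 − 64) × 100.6 / (72 × 3.676) = 7645.6 / 264.67 ≈ 28.9 mL/min
Patient 2: CrCl = (140 − 76) × 89.8 / (72 × 0.7) × 0.85 = 5747.2 / 50.40 × 0.85 ≈ 96.9 mL/min
|28.9 − 96.9| = 68.0 mL/min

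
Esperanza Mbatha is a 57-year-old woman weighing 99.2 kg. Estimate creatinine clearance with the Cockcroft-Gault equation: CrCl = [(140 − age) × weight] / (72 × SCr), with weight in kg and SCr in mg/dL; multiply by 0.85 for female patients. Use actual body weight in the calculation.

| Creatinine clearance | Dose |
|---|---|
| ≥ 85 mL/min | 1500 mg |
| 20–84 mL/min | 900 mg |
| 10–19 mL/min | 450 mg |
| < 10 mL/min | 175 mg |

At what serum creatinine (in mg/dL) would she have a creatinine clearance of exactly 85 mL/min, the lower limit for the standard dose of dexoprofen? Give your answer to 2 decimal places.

Standard dose requires CrCl ≥ 85 mL/min.
Set (140 − 57) × 99.2 × 0.85 / (72 × SCr) = 85
SCr = (140 − 57) × 99.2 × 0.85 / (72 × 85) = 1.144 mg/dL

1.14 mg/dL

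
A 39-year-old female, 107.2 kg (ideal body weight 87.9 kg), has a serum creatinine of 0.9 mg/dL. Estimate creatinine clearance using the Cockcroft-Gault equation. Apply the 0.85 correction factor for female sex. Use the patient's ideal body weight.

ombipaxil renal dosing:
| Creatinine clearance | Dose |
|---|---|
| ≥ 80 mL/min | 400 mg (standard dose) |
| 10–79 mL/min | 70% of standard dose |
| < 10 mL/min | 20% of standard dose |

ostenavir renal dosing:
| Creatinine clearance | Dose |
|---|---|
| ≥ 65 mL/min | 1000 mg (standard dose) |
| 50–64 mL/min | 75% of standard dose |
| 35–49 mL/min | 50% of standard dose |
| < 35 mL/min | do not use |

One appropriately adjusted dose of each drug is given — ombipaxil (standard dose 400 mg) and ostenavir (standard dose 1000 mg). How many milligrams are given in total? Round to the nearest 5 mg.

CrCl = (140 − 39) × 87.9 / (72 × 0.9) × 0.85 = 8877.9 / 64.80 × 0.85 ≈ 116.5 mL/min
CrCl ≈ 116 mL/min.
ombipaxil: ≥ 80 mL/min → 100% of 400 mg = 400 mg.
ostenavir: ≥ 65 mL/min → 100% of 1000 mg = 1000 mg.
Total = 400 + 1000 = 1400 mg.

1400 mg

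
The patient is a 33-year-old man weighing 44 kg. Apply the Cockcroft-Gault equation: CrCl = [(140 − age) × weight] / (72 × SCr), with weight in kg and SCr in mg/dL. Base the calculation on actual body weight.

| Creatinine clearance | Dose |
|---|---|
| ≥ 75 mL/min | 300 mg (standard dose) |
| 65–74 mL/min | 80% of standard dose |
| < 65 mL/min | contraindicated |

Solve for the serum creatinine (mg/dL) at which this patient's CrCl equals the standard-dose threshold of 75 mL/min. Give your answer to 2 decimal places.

Standard dose requires CrCl ≥ 75 mL/min.
Set (140 − 33) × 44 / (72 × SCr) = 75
SCr = (140 − 33) × 44 / (72 × 75) = 0.872 mg/dL

0.87 mg/dL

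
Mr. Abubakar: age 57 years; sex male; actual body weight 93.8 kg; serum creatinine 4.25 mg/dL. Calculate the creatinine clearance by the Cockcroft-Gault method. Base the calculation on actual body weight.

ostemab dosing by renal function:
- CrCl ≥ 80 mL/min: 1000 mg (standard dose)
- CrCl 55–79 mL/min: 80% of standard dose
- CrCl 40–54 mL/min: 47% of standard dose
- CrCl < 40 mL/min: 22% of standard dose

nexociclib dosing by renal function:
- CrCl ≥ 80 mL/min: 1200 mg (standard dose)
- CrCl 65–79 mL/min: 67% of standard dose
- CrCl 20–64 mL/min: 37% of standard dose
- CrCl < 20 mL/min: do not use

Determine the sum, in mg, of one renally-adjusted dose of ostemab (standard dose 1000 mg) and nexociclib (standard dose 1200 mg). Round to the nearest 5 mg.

CrCl = (140 − 57) × 93.8 / (72 × 4.25) = 7785.4 / 306.00 ≈ 25.4 mL/min
CrCl ≈ 25 mL/min.
ostemab: < 40 mL/min → 22% of 1000 mg = 220 mg.
nexociclib: 20–64 mL/min → 37% of 1200 mg = 444 mg.
Total = 220 + 444 = 664 mg.

665 mg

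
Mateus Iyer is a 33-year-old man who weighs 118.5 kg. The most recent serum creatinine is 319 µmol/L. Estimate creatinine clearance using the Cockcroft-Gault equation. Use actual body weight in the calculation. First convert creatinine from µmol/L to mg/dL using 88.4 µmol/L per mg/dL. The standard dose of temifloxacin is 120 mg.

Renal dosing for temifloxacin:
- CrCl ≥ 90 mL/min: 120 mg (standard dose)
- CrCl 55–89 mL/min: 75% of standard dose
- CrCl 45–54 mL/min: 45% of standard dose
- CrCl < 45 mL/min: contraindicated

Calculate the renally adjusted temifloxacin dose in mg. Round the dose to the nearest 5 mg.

55 mg

SCr = 319 / 88.4 = 3.609 mg/dL
CrCl = (140 − 33) × 118.5 / (72 × 3.609) = 12679.5 / 259.85 ≈ 48.8 mL/min
CrCl ≈ 49 mL/min → bracket 45–54 mL/min.
45% of 120 mg = 54 mg → 55 mg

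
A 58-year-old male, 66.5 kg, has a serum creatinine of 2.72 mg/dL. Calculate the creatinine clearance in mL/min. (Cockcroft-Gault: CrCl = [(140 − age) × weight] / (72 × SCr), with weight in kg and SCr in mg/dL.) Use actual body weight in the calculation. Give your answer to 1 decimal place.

CrCl = (140 − 58) × 66.5 / (72 × 2.72) = 5453.0 / 195.84 ≈ 27.8 mL/min

27.8 mL/min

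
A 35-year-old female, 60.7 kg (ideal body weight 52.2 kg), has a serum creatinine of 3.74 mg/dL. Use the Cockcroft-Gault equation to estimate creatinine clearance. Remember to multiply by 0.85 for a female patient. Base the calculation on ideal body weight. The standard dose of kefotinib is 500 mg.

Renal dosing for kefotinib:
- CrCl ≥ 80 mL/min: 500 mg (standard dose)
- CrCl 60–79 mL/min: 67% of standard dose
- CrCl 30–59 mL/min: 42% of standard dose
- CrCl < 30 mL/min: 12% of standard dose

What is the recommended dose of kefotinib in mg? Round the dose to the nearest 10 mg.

60 mg

CrCl = (140 − 35) × 52.2 / (72 × 3.74) × 0.85 = 5481.0 / 269.28 × 0.85 ≈ 17.3 mL/min
CrCl ≈ 17 mL/min → bracket < 30 mL/min.
12% of 500 mg = 60 mg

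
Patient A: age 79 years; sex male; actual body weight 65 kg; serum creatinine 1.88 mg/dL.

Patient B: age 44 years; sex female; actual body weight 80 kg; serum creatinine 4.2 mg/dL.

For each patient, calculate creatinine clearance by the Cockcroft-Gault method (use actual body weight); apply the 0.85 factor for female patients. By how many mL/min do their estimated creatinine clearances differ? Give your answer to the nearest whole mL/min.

8 mL/min

Patient A: CrCl = (140 − 79) × 65 / (72 × 1.88) = 3965.0 / 135.36 ≈ 29.3 mL/min
Patient B: CrCl = (140 − 44) × 80 / (72 × 4.2) × 0.85 = 7680.0 / 302.40 × 0.85 ≈ 21.6 mL/min
|29.3 − 21.6| = 7.7 mL/min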